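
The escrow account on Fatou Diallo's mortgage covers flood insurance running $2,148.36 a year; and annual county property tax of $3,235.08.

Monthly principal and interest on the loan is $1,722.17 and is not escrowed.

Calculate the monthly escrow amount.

$448.62

Flood insurance = $2,148.36 per year
County property tax = $3,235.08 per year
Total annual escrow = $2,148.36 + $3,235.08 = $5,383.44
Per month = $5,383.44 ÷ 12 = $448.62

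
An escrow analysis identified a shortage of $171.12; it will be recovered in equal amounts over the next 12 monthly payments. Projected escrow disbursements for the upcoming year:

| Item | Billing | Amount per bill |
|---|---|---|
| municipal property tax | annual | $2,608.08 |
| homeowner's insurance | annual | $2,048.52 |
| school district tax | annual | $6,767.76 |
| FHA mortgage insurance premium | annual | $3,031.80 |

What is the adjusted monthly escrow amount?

$1,218.94

Municipal property tax — $2,608.08
Homeowner's insurance — $2,048.52
School district tax — $6,767.76
FHA mortgage insurance premium — $3,031.80
Combined annual = $14,456.16
Monthly = $14,456.16 / 12 = $1,204.68
Shortage per month = $171.12 ÷ 12 = $14.26
New monthly escrow = $1,204.68 + $14.26 = $1,218.94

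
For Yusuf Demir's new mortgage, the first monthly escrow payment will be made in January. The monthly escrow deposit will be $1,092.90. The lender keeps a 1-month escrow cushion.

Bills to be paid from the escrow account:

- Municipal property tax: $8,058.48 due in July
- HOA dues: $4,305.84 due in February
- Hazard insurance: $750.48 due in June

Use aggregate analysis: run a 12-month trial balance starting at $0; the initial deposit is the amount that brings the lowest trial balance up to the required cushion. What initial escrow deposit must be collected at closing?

$6,557.40

Cushion = 1 × $1,092.90 = $1,092.90
Trial balance (start $0, +$1,092.90 each month, − disbursements):
  Jan: +$1,092.90 → $1,092.90
  Feb: +$1,092.90 − $4,305.84 → -$2,120.04
  Mar: +$1,092.90 → -$1,027.14
  Apr: +$1,092.90 → $65.76
  May: +$1,092.90 → $1,158.66
  Jun: +$1,092.90 − $750.48 → $1,501.08
  Jul: +$1,092.90 − $8,058.48 → -$5,464.50
  Aug: +$1,092.90 → -$4,371.60
  Sep: +$1,092.90 → -$3,278.70
  Oct: +$1,092.90 → -$2,185.80
  Nov: +$1,092.90 → -$1,092.90
  Dec: +$1,092.90 → $0.00
Lowest trial balance = -$5,464.50 (Jul)
Initial deposit = cushion − low point = $1,092.90 − (-$5,464.50) = $6,557.40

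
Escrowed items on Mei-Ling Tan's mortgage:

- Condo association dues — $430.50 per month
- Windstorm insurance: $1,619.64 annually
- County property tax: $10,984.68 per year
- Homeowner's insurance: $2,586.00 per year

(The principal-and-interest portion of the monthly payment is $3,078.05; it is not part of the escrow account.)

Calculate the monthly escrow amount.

Condo association dues = $430.50 × 12 = $5,166.00 annually
Windstorm insurance = $1,619.64 annually
County property tax = $10,984.68 annually
Homeowner's insurance = $2,586.00 annually
Yearly total = $5,166.00 + $1,619.64 + $10,984.68 + $2,586.00 = $20,356.32
Per month = $20,356.32 ÷ 12 = $1,696.36

$1,696.36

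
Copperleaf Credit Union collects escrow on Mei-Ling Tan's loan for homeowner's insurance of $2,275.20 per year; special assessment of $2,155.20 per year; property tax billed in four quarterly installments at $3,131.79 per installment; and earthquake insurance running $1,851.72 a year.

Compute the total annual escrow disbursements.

$18,809.28

Homeowner's insurance = $2,275.20/yr
Special assessment = $2,155.20/yr
Property tax = $3,131.79 × 4 = $12,527.16/yr
Earthquake insurance = $1,851.72/yr
Yearly total = $2,275.20 + $2,155.20 + $12,527.16 + $1,851.72 = $18,809.28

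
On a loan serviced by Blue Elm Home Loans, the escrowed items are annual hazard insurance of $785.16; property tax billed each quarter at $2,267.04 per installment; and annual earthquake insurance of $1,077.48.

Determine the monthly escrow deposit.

$910.90

Hazard insurance: $785.16 annually
Property tax: $2,267.04 × 4 = $9,068.16 annually
Earthquake insurance: $1,077.48 annually
Total per year = $10,930.80
Per month = $10,930.80 ÷ 12 = $910.90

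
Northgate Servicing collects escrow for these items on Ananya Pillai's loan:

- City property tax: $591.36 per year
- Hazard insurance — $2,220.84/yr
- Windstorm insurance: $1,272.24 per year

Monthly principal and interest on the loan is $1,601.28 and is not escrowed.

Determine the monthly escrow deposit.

$340.37

City property tax — $591.36
Hazard insurance — $2,220.84
Windstorm insurance — $1,272.24
Yearly total = $4,084.44
Monthly escrow = $4,084.44 ÷ 12 = $340.37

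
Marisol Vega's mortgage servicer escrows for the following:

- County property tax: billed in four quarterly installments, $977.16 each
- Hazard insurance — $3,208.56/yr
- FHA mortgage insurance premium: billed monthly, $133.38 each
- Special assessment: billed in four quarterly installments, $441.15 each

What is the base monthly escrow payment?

$873.53

County property tax — $977.16 × 4 = $3,908.64/yr
Hazard insurance — $3,208.56/yr
FHA mortgage insurance premium — $133.38 × 12 = $1,600.56/yr
Special assessment — $441.15 × 4 = $1,764.60/yr
Annual escrow total = $3,908.64 + $3,208.56 + $1,600.56 + $1,764.60 = $10,482.36
Base monthly escrow = $10,482.36 / 12 = $873.53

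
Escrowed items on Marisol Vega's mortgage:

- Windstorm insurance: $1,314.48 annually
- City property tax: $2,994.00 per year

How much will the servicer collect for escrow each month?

$359.04

Windstorm insurance — $1,314.48/yr
City property tax — $2,994.00/yr
Annual escrow total = $1,314.48 + $2,994.00 = $4,308.48
Monthly = $4,308.48 / 12 = $359.04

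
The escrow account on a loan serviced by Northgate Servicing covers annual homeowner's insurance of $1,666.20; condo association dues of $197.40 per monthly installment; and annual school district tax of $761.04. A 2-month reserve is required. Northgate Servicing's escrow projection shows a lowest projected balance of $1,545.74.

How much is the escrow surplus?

$746.40

Homeowner's insurance: $1,666.20/yr
Condo association dues: $197.40 × 12 = $2,368.80/yr
School district tax: $761.04/yr
Annual escrow total = $1,666.20 + $2,368.80 + $761.04 = $4,796.04
Monthly escrow = $4,796.04 ÷ 12 = $399.67
Cushion = 2 × $399.67 = $799.34
Excess over cushion: $1,545.74 − $799.34 = $746.40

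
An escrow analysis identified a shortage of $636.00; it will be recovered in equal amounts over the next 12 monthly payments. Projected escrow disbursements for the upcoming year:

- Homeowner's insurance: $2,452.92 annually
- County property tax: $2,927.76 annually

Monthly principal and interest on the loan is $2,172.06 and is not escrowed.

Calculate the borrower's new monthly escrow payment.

$501.39

Homeowner's insurance: $2,452.92/yr
County property tax: $2,927.76/yr
Total annual escrow = $5,380.68
Monthly = $5,380.68 ÷ 12 = $448.39
Shortage per month = $636.00 ÷ 12 = $53.00
Adjusted monthly = $448.39 + $53.00 = $501.39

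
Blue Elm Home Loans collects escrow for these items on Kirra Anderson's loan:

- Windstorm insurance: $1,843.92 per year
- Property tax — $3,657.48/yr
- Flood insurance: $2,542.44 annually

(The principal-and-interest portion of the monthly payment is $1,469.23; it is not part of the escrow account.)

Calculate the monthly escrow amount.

$670.32

Windstorm insurance = $1,843.92/yr
Property tax = $3,657.48/yr
Flood insurance = $2,542.44/yr
Yearly total = $1,843.92 + $3,657.48 + $2,542.44 = $8,043.84
Monthly escrow = $8,043.84 / 12 = $670.32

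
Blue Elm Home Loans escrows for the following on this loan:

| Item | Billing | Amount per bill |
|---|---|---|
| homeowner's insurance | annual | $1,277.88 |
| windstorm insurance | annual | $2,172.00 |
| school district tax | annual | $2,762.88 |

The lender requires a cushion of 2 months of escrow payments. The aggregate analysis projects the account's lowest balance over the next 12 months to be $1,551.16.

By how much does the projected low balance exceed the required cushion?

Homeowner's insurance: $1,277.88 annually
Windstorm insurance: $2,172.00 annually
School district tax: $2,762.88 annually
Yearly total = $1,277.88 + $2,172.00 + $2,762.88 = $6,212.76
Monthly escrow = $6,212.76 ÷ 12 = $517.73
Cushion = 2 × $517.73 = $1,035.46
Surplus = $1,551.16 − $1,035.46 = $515.70

$515.70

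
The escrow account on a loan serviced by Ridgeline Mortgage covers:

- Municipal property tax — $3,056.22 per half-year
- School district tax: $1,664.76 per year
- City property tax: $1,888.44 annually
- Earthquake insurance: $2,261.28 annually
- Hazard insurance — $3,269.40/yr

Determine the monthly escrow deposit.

Municipal property tax: $3,056.22 × 2 = $6,112.44/yr
School district tax: $1,664.76/yr
City property tax: $1,888.44/yr
Earthquake insurance: $2,261.28/yr
Hazard insurance: $3,269.40/yr
Annual escrow total = $15,196.32
Per month = $15,196.32 / 12 = $1,266.36

$1,266.36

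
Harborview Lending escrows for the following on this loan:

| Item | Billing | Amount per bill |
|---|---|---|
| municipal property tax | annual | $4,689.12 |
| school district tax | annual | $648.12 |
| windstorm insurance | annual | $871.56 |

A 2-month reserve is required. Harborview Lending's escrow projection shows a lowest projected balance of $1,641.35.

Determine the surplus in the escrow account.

$606.55

Municipal property tax: $4,689.12 annually
School district tax: $648.12 annually
Windstorm insurance: $871.56 annually
Total per year = $6,208.80
Monthly escrow = $6,208.80 / 12 = $517.40
Required cushion = 2 × $517.40 = $1,034.80
Surplus = $1,641.35 − $1,034.80 = $606.55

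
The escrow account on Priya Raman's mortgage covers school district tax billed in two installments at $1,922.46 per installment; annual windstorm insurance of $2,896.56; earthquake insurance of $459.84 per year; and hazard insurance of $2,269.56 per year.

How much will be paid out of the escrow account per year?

$9,470.88

School district tax — $1,922.46 × 2 = $3,844.92 per year
Windstorm insurance — $2,896.56 per year
Earthquake insurance — $459.84 per year
Hazard insurance — $2,269.56 per year
Yearly total = $3,844.92 + $2,896.56 + $459.84 + $2,269.56 = $9,470.88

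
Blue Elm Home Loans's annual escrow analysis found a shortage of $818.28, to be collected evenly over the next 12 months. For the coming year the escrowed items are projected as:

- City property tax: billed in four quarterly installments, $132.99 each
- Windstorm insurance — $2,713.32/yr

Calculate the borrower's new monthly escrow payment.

$338.63

City property tax = $132.99 × 4 = $531.96 annually
Windstorm insurance = $2,713.32 annually
Combined annual = $3,245.28
Monthly escrow = $3,245.28 ÷ 12 = $270.44
Shortage spread = $818.28 / 12 = $68.19/mo
Adjusted monthly = $270.44 + $68.19 = $338.63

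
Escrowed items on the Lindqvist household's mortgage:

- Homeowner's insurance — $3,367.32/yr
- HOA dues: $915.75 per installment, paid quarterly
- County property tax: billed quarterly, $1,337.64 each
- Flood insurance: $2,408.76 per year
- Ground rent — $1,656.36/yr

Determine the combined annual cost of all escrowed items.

Homeowner's insurance — $3,367.32 annually
HOA dues — $915.75 × 4 = $3,663.00 annually
County property tax — $1,337.64 × 4 = $5,350.56 annually
Flood insurance — $2,408.76 annually
Ground rent — $1,656.36 annually
Yearly total = $3,367.32 + $3,663.00 + $5,350.56 + $2,408.76 + $1,656.36 = $16,446.00

$16,446.00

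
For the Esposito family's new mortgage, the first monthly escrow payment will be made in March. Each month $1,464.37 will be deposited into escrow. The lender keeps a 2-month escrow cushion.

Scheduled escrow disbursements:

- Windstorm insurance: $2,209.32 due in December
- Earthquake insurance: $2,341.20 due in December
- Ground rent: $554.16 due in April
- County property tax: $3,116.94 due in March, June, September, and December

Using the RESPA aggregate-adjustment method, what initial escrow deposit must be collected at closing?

Cushion = 2 × $1,464.37 = $2,928.74
Trial balance (start $0, +$1,464.37 each month, − disbursements):
  Mar: +$1,464.37 − $3,116.94 → -$1,652.57
  Apr: +$1,464.37 − $554.16 → -$742.36
  May: +$1,464.37 → $722.01
  Jun: +$1,464.37 − $3,116.94 → -$930.56
  Jul: +$1,464.37 → $533.81
  Aug: +$1,464.37 → $1,998.18
  Sep: +$1,464.37 − $3,116.94 → $345.61
  Oct: +$1,464.37 → $1,809.98
  Nov: +$1,464.37 → $3,274.35
  Dec: +$1,464.37 − $7,667.46 → -$2,928.74
  Jan: +$1,464.37 → -$1,464.37
  Feb: +$1,464.37 → $0.00
Lowest trial balance = -$2,928.74 (Dec)
Initial deposit = cushion − low point = $2,928.74 − (-$2,928.74) = $5,857.48

$5,857.48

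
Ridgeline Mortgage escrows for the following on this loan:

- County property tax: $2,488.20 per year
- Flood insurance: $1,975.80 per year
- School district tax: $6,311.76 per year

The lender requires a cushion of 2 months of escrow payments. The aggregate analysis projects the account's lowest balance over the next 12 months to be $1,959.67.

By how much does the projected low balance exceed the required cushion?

County property tax: $2,488.20 per year
Flood insurance: $1,975.80 per year
School district tax: $6,311.76 per year
Annual escrow total = $2,488.20 + $1,975.80 + $6,311.76 = $10,775.76
Monthly escrow = $10,775.76 / 12 = $897.98
Required cushion = 2 × $897.98 = $1,795.96
Surplus = $1,959.67 − $1,795.96 = $163.71

$163.71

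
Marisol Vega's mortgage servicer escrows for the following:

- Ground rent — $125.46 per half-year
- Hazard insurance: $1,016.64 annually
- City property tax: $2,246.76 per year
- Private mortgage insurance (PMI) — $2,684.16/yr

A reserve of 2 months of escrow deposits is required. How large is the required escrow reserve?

$1,033.08

Ground rent — $125.46 × 2 = $250.92 per year
Hazard insurance — $1,016.64 per year
City property tax — $2,246.76 per year
Private mortgage insurance (PMI) — $2,684.16 per year
Total per year = $6,198.48
Base monthly escrow = $6,198.48 ÷ 12 = $516.54
Cushion = 2 × $516.54 = $1,033.08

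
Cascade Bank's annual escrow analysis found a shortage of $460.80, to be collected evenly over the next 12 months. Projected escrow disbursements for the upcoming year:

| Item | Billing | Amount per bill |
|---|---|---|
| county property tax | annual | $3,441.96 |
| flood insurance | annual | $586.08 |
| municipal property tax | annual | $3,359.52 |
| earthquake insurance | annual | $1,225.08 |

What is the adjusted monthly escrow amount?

County property tax — $3,441.96/yr
Flood insurance — $586.08/yr
Municipal property tax — $3,359.52/yr
Earthquake insurance — $1,225.08/yr
Annual escrow total = $3,441.96 + $586.08 + $3,359.52 + $1,225.08 = $8,612.64
Monthly escrow = $8,612.64 / 12 = $717.72
Shortage spread = $460.80 / 12 = $38.40/mo
Adjusted monthly = $717.72 + $38.40 = $756.12

$756.12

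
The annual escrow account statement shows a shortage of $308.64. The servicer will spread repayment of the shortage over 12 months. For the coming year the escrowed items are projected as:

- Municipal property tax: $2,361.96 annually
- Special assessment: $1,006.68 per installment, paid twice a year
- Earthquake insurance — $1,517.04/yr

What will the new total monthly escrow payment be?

$516.75

Municipal property tax — $2,361.96 per year
Special assessment — $1,006.68 × 2 = $2,013.36 per year
Earthquake insurance — $1,517.04 per year
Combined annual = $2,361.96 + $2,013.36 + $1,517.04 = $5,892.36
Monthly escrow = $5,892.36 ÷ 12 = $491.03
Shortage spread = $308.64 / 12 = $25.72/mo
Adjusted monthly = $491.03 + $25.72 = $516.75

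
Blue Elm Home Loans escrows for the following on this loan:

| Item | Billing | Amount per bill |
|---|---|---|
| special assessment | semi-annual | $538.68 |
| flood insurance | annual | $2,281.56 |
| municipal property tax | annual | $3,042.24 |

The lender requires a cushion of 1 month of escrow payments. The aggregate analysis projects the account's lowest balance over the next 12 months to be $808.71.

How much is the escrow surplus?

$275.28

Special assessment = $538.68 × 2 = $1,077.36/yr
Flood insurance = $2,281.56/yr
Municipal property tax = $3,042.24/yr
Yearly total = $6,401.16
Per month = $6,401.16 ÷ 12 = $533.43
Required cushion = 1 × $533.43 = $533.43
Excess over cushion: $808.71 − $533.43 = $275.28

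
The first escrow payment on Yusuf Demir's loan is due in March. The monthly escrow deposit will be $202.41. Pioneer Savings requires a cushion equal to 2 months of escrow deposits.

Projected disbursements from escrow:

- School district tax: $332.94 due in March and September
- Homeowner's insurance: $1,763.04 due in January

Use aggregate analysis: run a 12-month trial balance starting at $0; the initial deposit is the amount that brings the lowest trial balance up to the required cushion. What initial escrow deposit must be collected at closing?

Cushion = 2 × $202.41 = $404.82
Trial balance (start $0, +$202.41 each month, − disbursements):
  Mar: +$202.41 − $332.94 → -$130.53
  Apr: +$202.41 → $71.88
  May: +$202.41 → $274.29
  Jun: +$202.41 → $476.70
  Jul: +$202.41 → $679.11
  Aug: +$202.41 → $881.52
  Sep: +$202.41 − $332.94 → $750.99
  Oct: +$202.41 → $953.40
  Nov: +$202.41 → $1,155.81
  Dec: +$202.41 → $1,358.22
  Jan: +$202.41 − $1,763.04 → -$202.41
  Feb: +$202.41 → $0.00
Lowest trial balance = -$202.41 (Jan)
Initial deposit = cushion − low point = $404.82 − (-$202.41) = $607.23

$607.23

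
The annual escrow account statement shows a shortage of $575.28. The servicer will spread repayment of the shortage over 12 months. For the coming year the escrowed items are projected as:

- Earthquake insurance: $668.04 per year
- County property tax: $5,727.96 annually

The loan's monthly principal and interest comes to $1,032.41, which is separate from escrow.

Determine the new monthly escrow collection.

$580.94

Earthquake insurance = $668.04 per year
County property tax = $5,727.96 per year
Combined annual = $6,396.00
Per month = $6,396.00 / 12 = $533.00
Shortage spread = $575.28 ÷ 12 = $47.94/mo
New monthly escrow = $533.00 + $47.94 = $580.94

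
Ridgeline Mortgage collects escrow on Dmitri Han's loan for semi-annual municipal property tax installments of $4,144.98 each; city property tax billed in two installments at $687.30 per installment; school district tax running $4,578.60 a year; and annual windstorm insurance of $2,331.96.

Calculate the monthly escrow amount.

$1,381.26

Municipal property tax — $4,144.98 × 2 = $8,289.96 annually
City property tax — $687.30 × 2 = $1,374.60 annually
School district tax — $4,578.60 annually
Windstorm insurance — $2,331.96 annually
Yearly total = $8,289.96 + $1,374.60 + $4,578.60 + $2,331.96 = $16,575.12
Monthly escrow = $16,575.12 ÷ 12 = $1,381.26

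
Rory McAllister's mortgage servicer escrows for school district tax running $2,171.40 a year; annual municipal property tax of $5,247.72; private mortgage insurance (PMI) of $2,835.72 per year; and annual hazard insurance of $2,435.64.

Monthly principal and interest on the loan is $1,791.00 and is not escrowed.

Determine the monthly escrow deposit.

School district tax = $2,171.40
Municipal property tax = $5,247.72
Private mortgage insurance (PMI) = $2,835.72
Hazard insurance = $2,435.64
Annual escrow total = $2,171.40 + $5,247.72 + $2,835.72 + $2,435.64 = $12,690.48
Per month = $12,690.48 ÷ 12 = $1,057.54

$1,057.54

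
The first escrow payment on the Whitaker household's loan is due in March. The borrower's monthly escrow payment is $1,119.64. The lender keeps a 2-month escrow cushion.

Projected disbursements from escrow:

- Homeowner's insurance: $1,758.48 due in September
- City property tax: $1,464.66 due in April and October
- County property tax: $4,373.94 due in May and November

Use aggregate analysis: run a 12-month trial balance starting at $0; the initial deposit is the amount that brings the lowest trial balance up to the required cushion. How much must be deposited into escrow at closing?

$5,598.20

Cushion = 2 × $1,119.64 = $2,239.28
Trial balance (start $0, +$1,119.64 each month, − disbursements):
  Mar: +$1,119.64 → $1,119.64
  Apr: +$1,119.64 − $1,464.66 → $774.62
  May: +$1,119.64 − $4,373.94 → -$2,479.68
  Jun: +$1,119.64 → -$1,360.04
  Jul: +$1,119.64 → -$240.40
  Aug: +$1,119.64 → $879.24
  Sep: +$1,119.64 − $1,758.48 → $240.40
  Oct: +$1,119.64 − $1,464.66 → -$104.62
  Nov: +$1,119.64 − $4,373.94 → -$3,358.92
  Dec: +$1,119.64 → -$2,239.28
  Jan: +$1,119.64 → -$1,119.64
  Feb: +$1,119.64 → $0.00
Lowest trial balance = -$3,358.92 (Nov)
Initial deposit = cushion − low point = $2,239.28 − (-$3,358.92) = $5,598.20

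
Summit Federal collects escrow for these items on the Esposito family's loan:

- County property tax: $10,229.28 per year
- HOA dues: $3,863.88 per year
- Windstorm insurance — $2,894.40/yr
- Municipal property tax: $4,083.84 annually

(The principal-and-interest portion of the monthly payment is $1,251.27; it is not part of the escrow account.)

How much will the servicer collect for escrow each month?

County property tax — $10,229.28
HOA dues — $3,863.88
Windstorm insurance — $2,894.40
Municipal property tax — $4,083.84
Total per year = $21,071.40
Monthly escrow = $21,071.40 / 12 = $1,755.95

$1,755.95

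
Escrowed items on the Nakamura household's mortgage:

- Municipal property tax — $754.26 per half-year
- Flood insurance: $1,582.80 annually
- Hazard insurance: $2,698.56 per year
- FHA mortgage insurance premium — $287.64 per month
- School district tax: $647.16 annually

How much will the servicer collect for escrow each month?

$824.06

Municipal property tax — $754.26 × 2 = $1,508.52 per year
Flood insurance — $1,582.80 per year
Hazard insurance — $2,698.56 per year
FHA mortgage insurance premium — $287.64 × 12 = $3,451.68 per year
School district tax — $647.16 per year
Total per year = $1,508.52 + $1,582.80 + $2,698.56 + $3,451.68 + $647.16 = $9,888.72
Per month = $9,888.72 ÷ 12 = $824.06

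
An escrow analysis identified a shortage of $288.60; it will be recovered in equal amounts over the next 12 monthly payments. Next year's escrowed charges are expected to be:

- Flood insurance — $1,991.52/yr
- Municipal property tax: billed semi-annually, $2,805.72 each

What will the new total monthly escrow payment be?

Flood insurance = $1,991.52
Municipal property tax = $2,805.72 × 2 = $5,611.44
Annual escrow total = $7,602.96
Base monthly escrow = $7,602.96 ÷ 12 = $633.58
Shortage per month = $288.60 / 12 = $24.05
Adjusted monthly = $633.58 + $24.05 = $657.63

$657.63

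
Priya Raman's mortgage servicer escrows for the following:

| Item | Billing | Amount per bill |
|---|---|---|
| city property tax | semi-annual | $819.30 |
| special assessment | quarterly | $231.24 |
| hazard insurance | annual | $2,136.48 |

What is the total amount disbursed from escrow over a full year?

City property tax — $819.30 × 2 = $1,638.60 annually
Special assessment — $231.24 × 4 = $924.96 annually
Hazard insurance — $2,136.48 annually
Total per year = $1,638.60 + $924.96 + $2,136.48 = $4,700.04

$4,700.04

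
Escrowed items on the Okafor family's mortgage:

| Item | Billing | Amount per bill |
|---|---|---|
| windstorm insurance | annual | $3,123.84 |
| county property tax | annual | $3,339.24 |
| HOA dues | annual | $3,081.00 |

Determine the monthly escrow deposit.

$795.34

Windstorm insurance — $3,123.84/yr
County property tax — $3,339.24/yr
HOA dues — $3,081.00/yr
Total annual escrow = $3,123.84 + $3,339.24 + $3,081.00 = $9,544.08
Monthly escrow = $9,544.08 / 12 = $795.34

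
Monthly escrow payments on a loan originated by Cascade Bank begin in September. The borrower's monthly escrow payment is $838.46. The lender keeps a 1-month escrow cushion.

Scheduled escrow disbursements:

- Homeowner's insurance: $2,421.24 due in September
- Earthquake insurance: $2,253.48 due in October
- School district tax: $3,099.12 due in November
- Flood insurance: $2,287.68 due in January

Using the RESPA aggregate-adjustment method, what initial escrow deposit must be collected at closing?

$6,707.68

Cushion = 1 × $838.46 = $838.46
Trial balance (start $0, +$838.46 each month, − disbursements):
  Sep: +$838.46 − $2,421.24 → -$1,582.78
  Oct: +$838.46 − $2,253.48 → -$2,997.80
  Nov: +$838.46 − $3,099.12 → -$5,258.46
  Dec: +$838.46 → -$4,420.00
  Jan: +$838.46 − $2,287.68 → -$5,869.22
  Feb: +$838.46 → -$5,030.76
  Mar: +$838.46 → -$4,192.30
  Apr: +$838.46 → -$3,353.84
  May: +$838.46 → -$2,515.38
  Jun: +$838.46 → -$1,676.92
  Jul: +$838.46 → -$838.46
  Aug: +$838.46 → $0.00
Lowest trial balance = -$5,869.22 (Jan)
Initial deposit = cushion − low point = $838.46 − (-$5,869.22) = $6,707.68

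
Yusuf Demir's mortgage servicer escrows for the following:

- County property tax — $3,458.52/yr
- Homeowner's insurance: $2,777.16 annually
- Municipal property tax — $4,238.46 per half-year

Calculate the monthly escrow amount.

County property tax: $3,458.52/yr
Homeowner's insurance: $2,777.16/yr
Municipal property tax: $4,238.46 × 2 = $8,476.92/yr
Total per year = $3,458.52 + $2,777.16 + $8,476.92 = $14,712.60
Base monthly escrow = $14,712.60 / 12 = $1,226.05

$1,226.05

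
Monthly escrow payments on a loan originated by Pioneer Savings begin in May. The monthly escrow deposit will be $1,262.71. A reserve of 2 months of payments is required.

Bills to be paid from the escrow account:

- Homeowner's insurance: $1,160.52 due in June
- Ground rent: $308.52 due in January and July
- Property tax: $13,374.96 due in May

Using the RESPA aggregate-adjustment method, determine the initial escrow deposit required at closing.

$14,637.67

Cushion = 2 × $1,262.71 = $2,525.42
Trial balance (start $0, +$1,262.71 each month, − disbursements):
  May: +$1,262.71 − $13,374.96 → -$12,112.25
  Jun: +$1,262.71 − $1,160.52 → -$12,010.06
  Jul: +$1,262.71 − $308.52 → -$11,055.87
  Aug: +$1,262.71 → -$9,793.16
  Sep: +$1,262.71 → -$8,530.45
  Oct: +$1,262.71 → -$7,267.74
  Nov: +$1,262.71 → -$6,005.03
  Dec: +$1,262.71 → -$4,742.32
  Jan: +$1,262.71 − $308.52 → -$3,788.13
  Feb: +$1,262.71 → -$2,525.42
  Mar: +$1,262.71 → -$1,262.71
  Apr: +$1,262.71 → $0.00
Lowest trial balance = -$12,112.25 (May)
Initial deposit = cushion − low point = $2,525.42 − (-$12,112.25) = $14,637.67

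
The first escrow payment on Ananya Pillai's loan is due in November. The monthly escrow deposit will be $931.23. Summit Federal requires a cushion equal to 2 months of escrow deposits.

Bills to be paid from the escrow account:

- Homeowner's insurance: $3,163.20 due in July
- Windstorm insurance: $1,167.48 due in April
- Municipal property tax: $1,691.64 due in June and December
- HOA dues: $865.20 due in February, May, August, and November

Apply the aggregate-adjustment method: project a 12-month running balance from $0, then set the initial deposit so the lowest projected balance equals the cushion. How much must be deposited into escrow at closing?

Cushion = 2 × $931.23 = $1,862.46
Trial balance (start $0, +$931.23 each month, − disbursements):
  Nov: +$931.23 − $865.20 → $66.03
  Dec: +$931.23 − $1,691.64 → -$694.38
  Jan: +$931.23 → $236.85
  Feb: +$931.23 − $865.20 → $302.88
  Mar: +$931.23 → $1,234.11
  Apr: +$931.23 − $1,167.48 → $997.86
  May: +$931.23 − $865.20 → $1,063.89
  Jun: +$931.23 − $1,691.64 → $303.48
  Jul: +$931.23 − $3,163.20 → -$1,928.49
  Aug: +$931.23 − $865.20 → -$1,862.46
  Sep: +$931.23 → -$931.23
  Oct: +$931.23 → $0.00
Lowest trial balance = -$1,928.49 (Jul)
Initial deposit = cushion − low point = $1,862.46 − (-$1,928.49) = $3,790.95

$3,790.95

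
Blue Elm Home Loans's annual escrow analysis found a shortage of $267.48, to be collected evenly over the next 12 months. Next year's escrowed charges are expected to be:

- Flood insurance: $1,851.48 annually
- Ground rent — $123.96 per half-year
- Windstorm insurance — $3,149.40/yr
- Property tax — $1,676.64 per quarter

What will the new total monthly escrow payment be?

$1,018.57

Flood insurance = $1,851.48 per year
Ground rent = $123.96 × 2 = $247.92 per year
Windstorm insurance = $3,149.40 per year
Property tax = $1,676.64 × 4 = $6,706.56 per year
Total annual escrow = $1,851.48 + $247.92 + $3,149.40 + $6,706.56 = $11,955.36
Monthly escrow = $11,955.36 / 12 = $996.28
Shortage per month = $267.48 ÷ 12 = $22.29
New monthly escrow = $996.28 + $22.29 = $1,018.57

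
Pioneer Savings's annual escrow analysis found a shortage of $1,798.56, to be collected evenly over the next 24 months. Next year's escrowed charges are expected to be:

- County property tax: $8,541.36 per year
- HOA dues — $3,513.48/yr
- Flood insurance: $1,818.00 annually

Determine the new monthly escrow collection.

County property tax — $8,541.36
HOA dues — $3,513.48
Flood insurance — $1,818.00
Annual escrow total = $8,541.36 + $3,513.48 + $1,818.00 = $13,872.84
Base monthly escrow = $13,872.84 / 12 = $1,156.07
Monthly shortage recovery: $1,798.56 ÷ 24 = $74.94
Adjusted monthly = $1,156.07 + $74.94 = $1,231.01

$1,231.01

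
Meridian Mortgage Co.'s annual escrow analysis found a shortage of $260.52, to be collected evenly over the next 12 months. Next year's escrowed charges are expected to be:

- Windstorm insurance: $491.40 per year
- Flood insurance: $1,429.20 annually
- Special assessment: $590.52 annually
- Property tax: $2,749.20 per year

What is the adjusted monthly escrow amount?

$460.07

Windstorm insurance = $491.40/yr
Flood insurance = $1,429.20/yr
Special assessment = $590.52/yr
Property tax = $2,749.20/yr
Annual escrow total = $5,260.32
Monthly = $5,260.32 / 12 = $438.36
Monthly shortage recovery: $260.52 / 12 = $21.71
Adjusted monthly = $438.36 + $21.71 = $460.07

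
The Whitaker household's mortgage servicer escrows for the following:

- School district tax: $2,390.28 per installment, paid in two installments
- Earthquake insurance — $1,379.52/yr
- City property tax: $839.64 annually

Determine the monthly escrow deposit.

$583.31

School district tax — $2,390.28 × 2 = $4,780.56 annually
Earthquake insurance — $1,379.52 annually
City property tax — $839.64 annually
Total annual escrow = $4,780.56 + $1,379.52 + $839.64 = $6,999.72
Base monthly escrow = $6,999.72 ÷ 12 = $583.31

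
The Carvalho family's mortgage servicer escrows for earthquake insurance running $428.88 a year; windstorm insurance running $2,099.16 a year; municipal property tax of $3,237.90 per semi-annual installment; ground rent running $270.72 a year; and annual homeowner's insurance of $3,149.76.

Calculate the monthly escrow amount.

Earthquake insurance — $428.88 annually
Windstorm insurance — $2,099.16 annually
Municipal property tax — $3,237.90 × 2 = $6,475.80 annually
Ground rent — $270.72 annually
Homeowner's insurance — $3,149.76 annually
Total annual escrow = $428.88 + $2,099.16 + $6,475.80 + $270.72 + $3,149.76 = $12,424.32
Per month = $12,424.32 / 12 = $1,035.36

$1,035.36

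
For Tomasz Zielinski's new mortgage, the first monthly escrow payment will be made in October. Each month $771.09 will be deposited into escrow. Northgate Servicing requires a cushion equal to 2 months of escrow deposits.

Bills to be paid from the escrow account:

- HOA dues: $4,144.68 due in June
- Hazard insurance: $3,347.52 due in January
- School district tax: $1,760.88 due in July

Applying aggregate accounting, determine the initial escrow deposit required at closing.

Cushion = 2 × $771.09 = $1,542.18
Trial balance (start $0, +$771.09 each month, − disbursements):
  Oct: +$771.09 → $771.09
  Nov: +$771.09 → $1,542.18
  Dec: +$771.09 → $2,313.27
  Jan: +$771.09 − $3,347.52 → -$263.16
  Feb: +$771.09 → $507.93
  Mar: +$771.09 → $1,279.02
  Apr: +$771.09 → $2,050.11
  May: +$771.09 → $2,821.20
  Jun: +$771.09 − $4,144.68 → -$552.39
  Jul: +$771.09 − $1,760.88 → -$1,542.18
  Aug: +$771.09 → -$771.09
  Sep: +$771.09 → $0.00
Lowest trial balance = -$1,542.18 (Jul)
Initial deposit = cushion − low point = $1,542.18 − (-$1,542.18) = $3,084.36

$3,084.36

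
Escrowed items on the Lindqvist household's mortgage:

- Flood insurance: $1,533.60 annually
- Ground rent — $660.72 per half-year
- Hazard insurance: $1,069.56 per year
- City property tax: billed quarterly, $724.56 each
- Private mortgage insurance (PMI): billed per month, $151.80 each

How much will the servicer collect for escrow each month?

Flood insurance = $1,533.60
Ground rent = $660.72 × 2 = $1,321.44
Hazard insurance = $1,069.56
City property tax = $724.56 × 4 = $2,898.24
Private mortgage insurance (PMI) = $151.80 × 12 = $1,821.60
Total annual escrow = $1,533.60 + $1,321.44 + $1,069.56 + $2,898.24 + $1,821.60 = $8,644.44
Per month = $8,644.44 / 12 = $720.37

$720.37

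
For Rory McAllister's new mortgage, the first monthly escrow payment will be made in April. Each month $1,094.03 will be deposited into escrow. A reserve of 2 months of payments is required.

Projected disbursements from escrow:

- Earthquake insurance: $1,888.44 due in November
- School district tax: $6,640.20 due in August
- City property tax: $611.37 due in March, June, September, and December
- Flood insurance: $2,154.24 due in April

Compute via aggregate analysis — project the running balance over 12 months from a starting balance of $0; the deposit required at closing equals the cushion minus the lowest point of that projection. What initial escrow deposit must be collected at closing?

Cushion = 2 × $1,094.03 = $2,188.06
Trial balance (start $0, +$1,094.03 each month, − disbursements):
  Apr: +$1,094.03 − $2,154.24 → -$1,060.21
  May: +$1,094.03 → $33.82
  Jun: +$1,094.03 − $611.37 → $516.48
  Jul: +$1,094.03 → $1,610.51
  Aug: +$1,094.03 − $6,640.20 → -$3,935.66
  Sep: +$1,094.03 − $611.37 → -$3,453.00
  Oct: +$1,094.03 → -$2,358.97
  Nov: +$1,094.03 − $1,888.44 → -$3,153.38
  Dec: +$1,094.03 − $611.37 → -$2,670.72
  Jan: +$1,094.03 → -$1,576.69
  Feb: +$1,094.03 → -$482.66
  Mar: +$1,094.03 − $611.37 → $0.00
Lowest trial balance = -$3,935.66 (Aug)
Initial deposit = cushion − low point = $2,188.06 − (-$3,935.66) = $6,123.72

$6,123.72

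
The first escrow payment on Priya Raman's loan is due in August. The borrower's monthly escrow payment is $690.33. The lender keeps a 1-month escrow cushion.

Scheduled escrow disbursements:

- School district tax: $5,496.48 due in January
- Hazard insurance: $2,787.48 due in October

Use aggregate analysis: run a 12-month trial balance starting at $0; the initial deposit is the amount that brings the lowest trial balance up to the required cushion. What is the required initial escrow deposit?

Cushion = 1 × $690.33 = $690.33
Trial balance (start $0, +$690.33 each month, − disbursements):
  Aug: +$690.33 → $690.33
  Sep: +$690.33 → $1,380.66
  Oct: +$690.33 − $2,787.48 → -$716.49
  Nov: +$690.33 → -$26.16
  Dec: +$690.33 → $664.17
  Jan: +$690.33 − $5,496.48 → -$4,141.98
  Feb: +$690.33 → -$3,451.65
  Mar: +$690.33 → -$2,761.32
  Apr: +$690.33 → -$2,070.99
  May: +$690.33 → -$1,380.66
  Jun: +$690.33 → -$690.33
  Jul: +$690.33 → $0.00
Lowest trial balance = -$4,141.98 (Jan)
Initial deposit = cushion − low point = $690.33 − (-$4,141.98) = $4,832.31

$4,832.31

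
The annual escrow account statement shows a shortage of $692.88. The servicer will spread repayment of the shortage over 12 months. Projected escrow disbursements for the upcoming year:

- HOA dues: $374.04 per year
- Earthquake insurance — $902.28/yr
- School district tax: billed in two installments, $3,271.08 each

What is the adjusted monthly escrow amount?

$709.28

HOA dues: $374.04 annually
Earthquake insurance: $902.28 annually
School district tax: $3,271.08 × 2 = $6,542.16 annually
Annual escrow total = $374.04 + $902.28 + $6,542.16 = $7,818.48
Monthly = $7,818.48 ÷ 12 = $651.54
Shortage spread = $692.88 / 12 = $57.74/mo
New monthly escrow = $651.54 + $57.74 = $709.28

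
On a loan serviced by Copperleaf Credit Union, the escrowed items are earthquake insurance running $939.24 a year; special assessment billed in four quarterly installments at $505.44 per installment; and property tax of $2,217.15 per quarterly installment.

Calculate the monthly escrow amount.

$985.80

Earthquake insurance — $939.24
Special assessment — $505.44 × 4 = $2,021.76
Property tax — $2,217.15 × 4 = $8,868.60
Yearly total = $939.24 + $2,021.76 + $8,868.60 = $11,829.60
Per month = $11,829.60 / 12 = $985.80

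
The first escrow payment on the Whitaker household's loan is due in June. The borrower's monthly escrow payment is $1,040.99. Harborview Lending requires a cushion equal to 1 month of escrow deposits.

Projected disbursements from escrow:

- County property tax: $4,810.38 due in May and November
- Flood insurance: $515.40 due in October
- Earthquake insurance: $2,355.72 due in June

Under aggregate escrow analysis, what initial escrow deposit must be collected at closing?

$2,476.55

Cushion = 1 × $1,040.99 = $1,040.99
Trial balance (start $0, +$1,040.99 each month, − disbursements):
  Jun: +$1,040.99 − $2,355.72 → -$1,314.73
  Jul: +$1,040.99 → -$273.74
  Aug: +$1,040.99 → $767.25
  Sep: +$1,040.99 → $1,808.24
  Oct: +$1,040.99 − $515.40 → $2,333.83
  Nov: +$1,040.99 − $4,810.38 → -$1,435.56
  Dec: +$1,040.99 → -$394.57
  Jan: +$1,040.99 → $646.42
  Feb: +$1,040.99 → $1,687.41
  Mar: +$1,040.99 → $2,728.40
  Apr: +$1,040.99 → $3,769.39
  May: +$1,040.99 − $4,810.38 → $0.00
Lowest trial balance = -$1,435.56 (Nov)
Initial deposit = cushion − low point = $1,040.99 − (-$1,435.56) = $2,476.55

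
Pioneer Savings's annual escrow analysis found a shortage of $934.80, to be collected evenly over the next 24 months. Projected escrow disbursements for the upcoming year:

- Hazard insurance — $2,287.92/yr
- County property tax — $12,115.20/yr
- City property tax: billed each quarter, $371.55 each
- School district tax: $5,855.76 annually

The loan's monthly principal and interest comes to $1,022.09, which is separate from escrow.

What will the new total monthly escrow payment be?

$1,851.04

Hazard insurance = $2,287.92 per year
County property tax = $12,115.20 per year
City property tax = $371.55 × 4 = $1,486.20 per year
School district tax = $5,855.76 per year
Total annual escrow = $2,287.92 + $12,115.20 + $1,486.20 + $5,855.76 = $21,745.08
Per month = $21,745.08 / 12 = $1,812.09
Shortage per month = $934.80 ÷ 24 = $38.95
New monthly escrow = $1,812.09 + $38.95 = $1,851.04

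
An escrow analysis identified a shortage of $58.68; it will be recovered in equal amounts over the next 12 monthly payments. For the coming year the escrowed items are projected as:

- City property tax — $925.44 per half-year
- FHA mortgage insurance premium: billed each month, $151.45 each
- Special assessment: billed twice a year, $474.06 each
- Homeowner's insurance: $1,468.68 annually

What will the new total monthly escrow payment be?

City property tax = $925.44 × 2 = $1,850.88/yr
FHA mortgage insurance premium = $151.45 × 12 = $1,817.40/yr
Special assessment = $474.06 × 2 = $948.12/yr
Homeowner's insurance = $1,468.68/yr
Combined annual = $1,850.88 + $1,817.40 + $948.12 + $1,468.68 = $6,085.08
Monthly = $6,085.08 ÷ 12 = $507.09
Monthly shortage recovery: $58.68 ÷ 12 = $4.89
New monthly escrow = $507.09 + $4.89 = $511.98

$511.98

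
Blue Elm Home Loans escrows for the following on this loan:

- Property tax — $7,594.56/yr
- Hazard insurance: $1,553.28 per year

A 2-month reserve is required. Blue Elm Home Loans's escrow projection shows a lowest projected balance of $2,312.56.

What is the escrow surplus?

Property tax — $7,594.56/yr
Hazard insurance — $1,553.28/yr
Yearly total = $9,147.84
Monthly = $9,147.84 / 12 = $762.32
Cushion = 2 × $762.32 = $1,524.64
Surplus = $2,312.56 − $1,524.64 = $787.92

$787.92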